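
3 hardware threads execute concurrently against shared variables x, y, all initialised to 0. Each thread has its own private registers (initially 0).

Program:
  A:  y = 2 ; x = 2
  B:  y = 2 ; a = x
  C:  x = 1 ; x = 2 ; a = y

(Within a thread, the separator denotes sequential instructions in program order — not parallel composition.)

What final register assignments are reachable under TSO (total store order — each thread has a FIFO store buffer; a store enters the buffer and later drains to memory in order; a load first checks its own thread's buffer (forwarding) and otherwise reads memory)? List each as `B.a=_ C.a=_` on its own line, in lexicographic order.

outcome vector order: (B.a,C.a)
|TSO outcomes| = 6

B.a=0 C.a=0
B.a=0 C.a=2
B.a=1 C.a=0
B.a=1 C.a=2
B.a=2 C.a=0
B.a=2 C.a=2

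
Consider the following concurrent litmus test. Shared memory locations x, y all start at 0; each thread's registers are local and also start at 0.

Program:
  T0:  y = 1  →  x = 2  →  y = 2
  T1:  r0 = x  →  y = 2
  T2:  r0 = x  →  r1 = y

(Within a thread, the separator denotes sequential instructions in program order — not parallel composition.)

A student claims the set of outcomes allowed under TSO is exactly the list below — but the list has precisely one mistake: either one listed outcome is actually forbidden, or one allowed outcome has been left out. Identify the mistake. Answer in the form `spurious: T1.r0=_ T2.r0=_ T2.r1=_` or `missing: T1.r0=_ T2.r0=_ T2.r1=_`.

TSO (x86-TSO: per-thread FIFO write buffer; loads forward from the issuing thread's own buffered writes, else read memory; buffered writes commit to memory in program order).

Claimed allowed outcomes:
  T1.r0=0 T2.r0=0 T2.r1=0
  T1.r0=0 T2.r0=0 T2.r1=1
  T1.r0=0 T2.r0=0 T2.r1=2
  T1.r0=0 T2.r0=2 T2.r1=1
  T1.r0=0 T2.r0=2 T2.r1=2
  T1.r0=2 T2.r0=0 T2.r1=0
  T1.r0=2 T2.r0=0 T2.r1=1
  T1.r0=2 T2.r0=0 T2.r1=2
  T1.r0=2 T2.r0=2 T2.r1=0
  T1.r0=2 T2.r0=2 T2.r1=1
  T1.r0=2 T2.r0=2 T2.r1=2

outcome vector order: (T1.r0,T2.r0,T2.r1)
TSO: 10 outcomes — {(0,0,0) (0,0,1) (0,0,2) (0,2,1) (0,2,2) (2,0,0) (2,0,1) (2,0,2) (2,2,1) (2,2,2)}
claimed∖TSO = {(2,2,0)}

spurious: T1.r0=2 T2.r0=2 T2.r1=0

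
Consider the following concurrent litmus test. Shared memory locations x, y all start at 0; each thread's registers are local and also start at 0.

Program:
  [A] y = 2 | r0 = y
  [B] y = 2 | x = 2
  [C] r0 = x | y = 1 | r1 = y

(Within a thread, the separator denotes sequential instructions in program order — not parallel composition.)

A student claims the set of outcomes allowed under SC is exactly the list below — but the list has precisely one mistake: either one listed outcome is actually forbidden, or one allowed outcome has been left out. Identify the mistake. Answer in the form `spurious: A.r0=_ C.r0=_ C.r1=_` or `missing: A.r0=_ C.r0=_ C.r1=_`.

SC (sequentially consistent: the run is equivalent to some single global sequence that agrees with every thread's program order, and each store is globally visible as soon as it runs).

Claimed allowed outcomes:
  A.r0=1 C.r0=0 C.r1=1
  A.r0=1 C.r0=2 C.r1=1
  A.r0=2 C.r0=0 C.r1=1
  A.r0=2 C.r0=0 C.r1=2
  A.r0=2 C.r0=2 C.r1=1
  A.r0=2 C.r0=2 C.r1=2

outcome vector order: (A.r0,C.r0,C.r1)
SC: 7 outcomes — {<1 0 1>, <1 0 2>, <1 2 1>, <2 0 1>, <2 0 2>, <2 2 1>, <2 2 2>}
SC∖claimed = {<1 0 2>}

missing: A.r0=1 C.r0=0 C.r1=2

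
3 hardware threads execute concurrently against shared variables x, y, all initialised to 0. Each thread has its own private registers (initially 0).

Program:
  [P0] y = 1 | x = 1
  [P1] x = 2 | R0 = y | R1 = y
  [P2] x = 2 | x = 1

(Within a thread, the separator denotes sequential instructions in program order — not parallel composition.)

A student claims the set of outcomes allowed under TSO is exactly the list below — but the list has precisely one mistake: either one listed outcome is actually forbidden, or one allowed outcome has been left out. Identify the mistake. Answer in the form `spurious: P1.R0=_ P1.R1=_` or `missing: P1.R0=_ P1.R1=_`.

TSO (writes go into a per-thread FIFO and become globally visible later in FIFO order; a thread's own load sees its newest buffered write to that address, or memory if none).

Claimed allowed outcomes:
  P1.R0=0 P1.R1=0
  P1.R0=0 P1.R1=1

missing: P1.R0=1 P1.R1=1

outcome vector order: (P1.R0,P1.R1)
under TSO → 0/0 0/1 1/1
TSO∖claimed = {1/1}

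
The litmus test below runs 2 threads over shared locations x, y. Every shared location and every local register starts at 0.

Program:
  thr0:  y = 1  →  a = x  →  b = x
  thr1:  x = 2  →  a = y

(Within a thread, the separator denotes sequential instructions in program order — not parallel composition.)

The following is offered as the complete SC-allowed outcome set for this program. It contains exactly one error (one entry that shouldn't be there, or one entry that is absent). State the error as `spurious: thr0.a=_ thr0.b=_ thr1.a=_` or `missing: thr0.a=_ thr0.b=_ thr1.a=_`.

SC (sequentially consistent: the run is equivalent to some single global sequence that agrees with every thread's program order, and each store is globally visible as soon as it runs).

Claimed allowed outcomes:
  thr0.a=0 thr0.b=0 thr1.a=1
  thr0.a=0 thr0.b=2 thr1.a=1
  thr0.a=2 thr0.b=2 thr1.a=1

outcome vector order: (thr0.a,thr0.b,thr1.a)
under SC → 0/0/1; 0/2/1; 2/2/0; 2/2/1
SC∖claimed = {2/2/0}

missing: thr0.a=2 thr0.b=2 thr1.a=0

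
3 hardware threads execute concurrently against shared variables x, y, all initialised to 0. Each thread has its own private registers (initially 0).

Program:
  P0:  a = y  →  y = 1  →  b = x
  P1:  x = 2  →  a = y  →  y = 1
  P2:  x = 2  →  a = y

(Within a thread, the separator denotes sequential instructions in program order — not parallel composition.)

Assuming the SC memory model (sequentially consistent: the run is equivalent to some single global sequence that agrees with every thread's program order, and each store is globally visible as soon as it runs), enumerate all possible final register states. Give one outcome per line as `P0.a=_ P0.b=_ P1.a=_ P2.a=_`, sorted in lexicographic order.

outcome vector order: (P0.a,P0.b,P1.a,P2.a)
|SC outcomes| = 7

P0.a=0 P0.b=0 P1.a=1 P2.a=1
P0.a=0 P0.b=2 P1.a=0 P2.a=0
P0.a=0 P0.b=2 P1.a=0 P2.a=1
P0.a=0 P0.b=2 P1.a=1 P2.a=0
P0.a=0 P0.b=2 P1.a=1 P2.a=1
P0.a=1 P0.b=2 P1.a=0 P2.a=0
P0.a=1 P0.b=2 P1.a=0 P2.a=1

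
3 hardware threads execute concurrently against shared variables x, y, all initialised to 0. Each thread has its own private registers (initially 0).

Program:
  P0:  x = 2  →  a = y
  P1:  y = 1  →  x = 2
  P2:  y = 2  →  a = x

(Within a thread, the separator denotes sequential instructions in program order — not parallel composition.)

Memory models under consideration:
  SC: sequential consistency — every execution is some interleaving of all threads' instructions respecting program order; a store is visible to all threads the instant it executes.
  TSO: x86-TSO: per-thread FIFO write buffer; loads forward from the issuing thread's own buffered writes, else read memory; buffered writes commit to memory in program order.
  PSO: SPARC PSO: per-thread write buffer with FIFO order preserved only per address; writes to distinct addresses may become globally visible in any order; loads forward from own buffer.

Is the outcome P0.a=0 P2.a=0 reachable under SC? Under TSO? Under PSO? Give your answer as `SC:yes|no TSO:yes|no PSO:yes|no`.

SC:no TSO:yes PSO:yes

outcome vector order: (P0.a,P2.a)
SC: 5 outcomes — {02 10 12 20 22}
TSO: 6 outcomes — {00 02 10 12 20 22}
PSO: 6 outcomes — {00 02 10 12 20 22}
target 00 ∈ {TSO,PSO}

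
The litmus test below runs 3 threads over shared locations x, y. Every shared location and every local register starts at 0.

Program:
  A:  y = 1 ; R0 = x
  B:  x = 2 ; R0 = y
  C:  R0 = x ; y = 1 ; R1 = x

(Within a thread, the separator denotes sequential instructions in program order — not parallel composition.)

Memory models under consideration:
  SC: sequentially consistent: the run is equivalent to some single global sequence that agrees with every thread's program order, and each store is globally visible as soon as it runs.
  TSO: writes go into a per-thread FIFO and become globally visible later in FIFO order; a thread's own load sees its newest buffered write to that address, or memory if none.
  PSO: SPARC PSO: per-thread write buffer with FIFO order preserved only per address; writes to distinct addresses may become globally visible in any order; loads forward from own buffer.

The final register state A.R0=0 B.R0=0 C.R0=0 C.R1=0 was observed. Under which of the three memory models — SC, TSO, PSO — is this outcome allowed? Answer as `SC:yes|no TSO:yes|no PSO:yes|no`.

outcome vector order: (A.R0,B.R0,C.R0,C.R1)
SC: 8 outcomes — {(0,1,0,0); (0,1,0,2); (0,1,2,2); (2,0,0,2); (2,0,2,2); (2,1,0,0); (2,1,0,2); (2,1,2,2)}
TSO: 12 outcomes — {(0,0,0,0); (0,0,0,2); (0,0,2,2); (0,1,0,0); (0,1,0,2); (0,1,2,2); (2,0,0,0); (2,0,0,2); (2,0,2,2); (2,1,0,0); (2,1,0,2); (2,1,2,2)}
PSO: 12 outcomes — {(0,0,0,0); (0,0,0,2); (0,0,2,2); (0,1,0,0); (0,1,0,2); (0,1,2,2); (2,0,0,0); (2,0,0,2); (2,0,2,2); (2,1,0,0); (2,1,0,2); (2,1,2,2)}
target (0,0,0,0) ∈ {TSO,PSO}

SC:no TSO:yes PSO:yes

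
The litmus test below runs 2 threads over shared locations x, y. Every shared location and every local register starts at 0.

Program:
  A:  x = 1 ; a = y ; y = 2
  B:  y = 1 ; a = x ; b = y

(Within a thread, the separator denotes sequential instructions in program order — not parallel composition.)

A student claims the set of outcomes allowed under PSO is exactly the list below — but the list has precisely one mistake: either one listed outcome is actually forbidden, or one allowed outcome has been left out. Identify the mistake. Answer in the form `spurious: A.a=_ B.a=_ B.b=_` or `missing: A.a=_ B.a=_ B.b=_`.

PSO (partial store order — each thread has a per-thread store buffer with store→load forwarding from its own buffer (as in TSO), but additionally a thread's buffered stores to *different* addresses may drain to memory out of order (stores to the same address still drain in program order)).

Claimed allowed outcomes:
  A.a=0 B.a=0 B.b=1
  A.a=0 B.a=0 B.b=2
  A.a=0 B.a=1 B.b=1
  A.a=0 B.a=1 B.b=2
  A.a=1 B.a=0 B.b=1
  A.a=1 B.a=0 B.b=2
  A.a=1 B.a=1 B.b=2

missing: A.a=1 B.a=1 B.b=1

outcome vector order: (A.a,B.a,B.b)
[PSO] allowed = {001 002 011 012 101 102 111 112}
PSO∖claimed = {111}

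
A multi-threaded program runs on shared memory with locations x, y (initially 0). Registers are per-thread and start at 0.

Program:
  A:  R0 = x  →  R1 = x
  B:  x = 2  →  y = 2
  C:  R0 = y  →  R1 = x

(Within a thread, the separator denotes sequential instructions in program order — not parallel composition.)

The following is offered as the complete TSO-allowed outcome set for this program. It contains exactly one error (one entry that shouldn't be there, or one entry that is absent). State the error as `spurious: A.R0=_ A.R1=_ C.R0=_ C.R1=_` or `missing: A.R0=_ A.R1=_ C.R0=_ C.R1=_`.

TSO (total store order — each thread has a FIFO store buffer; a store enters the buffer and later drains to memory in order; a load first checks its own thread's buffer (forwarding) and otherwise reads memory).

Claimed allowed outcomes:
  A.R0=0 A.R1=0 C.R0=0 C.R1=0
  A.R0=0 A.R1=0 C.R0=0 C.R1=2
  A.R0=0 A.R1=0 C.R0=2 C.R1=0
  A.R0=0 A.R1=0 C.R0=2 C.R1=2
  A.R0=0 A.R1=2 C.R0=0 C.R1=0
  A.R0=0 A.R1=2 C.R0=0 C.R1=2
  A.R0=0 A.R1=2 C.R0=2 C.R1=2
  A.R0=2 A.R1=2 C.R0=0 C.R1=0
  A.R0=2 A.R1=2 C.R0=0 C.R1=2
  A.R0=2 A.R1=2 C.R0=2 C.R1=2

outcome vector order: (A.R0,A.R1,C.R0,C.R1)
[TSO] allowed = {<0 0 0 0>; <0 0 0 2>; <0 0 2 2>; <0 2 0 0>; <0 2 0 2>; <0 2 2 2>; <2 2 0 0>; <2 2 0 2>; <2 2 2 2>}
claimed∖TSO = {<0 0 2 0>}

spurious: A.R0=0 A.R1=0 C.R0=2 C.R1=0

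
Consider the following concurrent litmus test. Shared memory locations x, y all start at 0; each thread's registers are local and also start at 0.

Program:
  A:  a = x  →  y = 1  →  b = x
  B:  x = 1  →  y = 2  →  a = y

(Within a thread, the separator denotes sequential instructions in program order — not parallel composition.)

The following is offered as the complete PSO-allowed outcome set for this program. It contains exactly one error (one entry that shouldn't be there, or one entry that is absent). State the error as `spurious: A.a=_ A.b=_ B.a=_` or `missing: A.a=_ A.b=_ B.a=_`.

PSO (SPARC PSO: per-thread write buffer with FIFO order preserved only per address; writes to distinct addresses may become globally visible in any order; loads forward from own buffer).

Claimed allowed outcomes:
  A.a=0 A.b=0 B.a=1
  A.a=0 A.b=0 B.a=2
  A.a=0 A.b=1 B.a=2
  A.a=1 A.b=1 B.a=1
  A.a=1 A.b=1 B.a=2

missing: A.a=0 A.b=1 B.a=1

outcome vector order: (A.a,A.b,B.a)
[PSO] allowed = {<0 0 1>, <0 0 2>, <0 1 1>, <0 1 2>, <1 1 1>, <1 1 2>}
PSO∖claimed = {<0 1 1>}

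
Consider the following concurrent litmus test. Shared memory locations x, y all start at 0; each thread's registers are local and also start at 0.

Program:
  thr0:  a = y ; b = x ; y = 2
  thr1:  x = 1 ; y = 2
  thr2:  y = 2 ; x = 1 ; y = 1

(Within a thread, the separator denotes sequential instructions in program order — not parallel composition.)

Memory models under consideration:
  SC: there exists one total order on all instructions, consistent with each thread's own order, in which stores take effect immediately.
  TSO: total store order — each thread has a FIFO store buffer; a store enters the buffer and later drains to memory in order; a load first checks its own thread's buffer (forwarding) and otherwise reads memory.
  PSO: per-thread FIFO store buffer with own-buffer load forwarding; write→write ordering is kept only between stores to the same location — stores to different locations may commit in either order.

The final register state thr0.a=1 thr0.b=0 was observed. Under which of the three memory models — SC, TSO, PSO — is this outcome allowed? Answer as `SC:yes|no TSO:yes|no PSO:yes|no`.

SC:no TSO:no PSO:yes

outcome vector order: (thr0.a,thr0.b)
[SC] allowed = {(0,0); (0,1); (1,1); (2,0); (2,1)}
[TSO] allowed = {(0,0); (0,1); (1,1); (2,0); (2,1)}
[PSO] allowed = {(0,0); (0,1); (1,0); (1,1); (2,0); (2,1)}
target (1,0) ∈ {PSO}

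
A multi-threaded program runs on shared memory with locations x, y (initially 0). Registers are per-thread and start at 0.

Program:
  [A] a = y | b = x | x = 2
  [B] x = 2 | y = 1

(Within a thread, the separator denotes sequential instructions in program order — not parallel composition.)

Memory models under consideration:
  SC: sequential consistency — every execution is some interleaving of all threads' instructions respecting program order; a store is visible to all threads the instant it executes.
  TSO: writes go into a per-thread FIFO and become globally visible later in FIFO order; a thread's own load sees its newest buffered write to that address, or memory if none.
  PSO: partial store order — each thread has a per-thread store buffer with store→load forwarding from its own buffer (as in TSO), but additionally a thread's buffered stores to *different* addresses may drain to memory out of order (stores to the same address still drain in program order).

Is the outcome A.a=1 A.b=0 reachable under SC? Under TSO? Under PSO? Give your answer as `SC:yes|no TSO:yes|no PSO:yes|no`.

outcome vector order: (A.a,A.b)
SC (3): 0/0, 0/2, 1/2
TSO (3): 0/0, 0/2, 1/2
PSO (4): 0/0, 0/2, 1/0, 1/2
target 1/0 ∈ {PSO}

SC:no TSO:no PSO:yes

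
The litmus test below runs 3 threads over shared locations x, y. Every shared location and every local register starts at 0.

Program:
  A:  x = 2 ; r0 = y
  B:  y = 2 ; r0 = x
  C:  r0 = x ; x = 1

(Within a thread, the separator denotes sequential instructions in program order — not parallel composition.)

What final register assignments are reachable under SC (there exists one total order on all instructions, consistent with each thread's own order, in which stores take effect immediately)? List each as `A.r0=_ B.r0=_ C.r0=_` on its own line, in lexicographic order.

outcome vector order: (A.r0,B.r0,C.r0)
|SC outcomes| = 10

A.r0=0 B.r0=1 C.r0=0
A.r0=0 B.r0=1 C.r0=2
A.r0=0 B.r0=2 C.r0=0
A.r0=0 B.r0=2 C.r0=2
A.r0=2 B.r0=0 C.r0=0
A.r0=2 B.r0=0 C.r0=2
A.r0=2 B.r0=1 C.r0=0
A.r0=2 B.r0=1 C.r0=2
A.r0=2 B.r0=2 C.r0=0
A.r0=2 B.r0=2 C.r0=2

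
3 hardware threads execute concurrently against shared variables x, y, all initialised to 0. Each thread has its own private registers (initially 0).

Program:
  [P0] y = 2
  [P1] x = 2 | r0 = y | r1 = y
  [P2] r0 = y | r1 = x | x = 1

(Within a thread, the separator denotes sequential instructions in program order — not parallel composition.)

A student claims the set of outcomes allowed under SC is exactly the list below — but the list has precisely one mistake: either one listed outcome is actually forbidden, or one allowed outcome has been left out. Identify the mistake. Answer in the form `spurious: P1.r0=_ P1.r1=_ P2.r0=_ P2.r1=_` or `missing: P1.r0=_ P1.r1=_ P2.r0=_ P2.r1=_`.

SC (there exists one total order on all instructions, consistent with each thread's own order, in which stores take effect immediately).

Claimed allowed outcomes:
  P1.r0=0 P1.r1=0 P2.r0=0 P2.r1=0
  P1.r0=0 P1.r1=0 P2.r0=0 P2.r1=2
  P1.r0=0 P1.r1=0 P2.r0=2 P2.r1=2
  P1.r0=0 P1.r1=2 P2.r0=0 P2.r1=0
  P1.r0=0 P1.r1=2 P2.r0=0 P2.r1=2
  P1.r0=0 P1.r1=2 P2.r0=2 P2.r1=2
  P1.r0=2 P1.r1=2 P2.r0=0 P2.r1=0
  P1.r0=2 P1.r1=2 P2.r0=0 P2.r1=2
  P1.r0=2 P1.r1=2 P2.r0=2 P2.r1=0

missing: P1.r0=2 P1.r1=2 P2.r0=2 P2.r1=2

outcome vector order: (P1.r0,P1.r1,P2.r0,P2.r1)
SC (10): <0 0 0 0>, <0 0 0 2>, <0 0 2 2>, <0 2 0 0>, <0 2 0 2>, <0 2 2 2>, <2 2 0 0>, <2 2 0 2>, <2 2 2 0>, <2 2 2 2>
SC∖claimed = {<2 2 2 2>}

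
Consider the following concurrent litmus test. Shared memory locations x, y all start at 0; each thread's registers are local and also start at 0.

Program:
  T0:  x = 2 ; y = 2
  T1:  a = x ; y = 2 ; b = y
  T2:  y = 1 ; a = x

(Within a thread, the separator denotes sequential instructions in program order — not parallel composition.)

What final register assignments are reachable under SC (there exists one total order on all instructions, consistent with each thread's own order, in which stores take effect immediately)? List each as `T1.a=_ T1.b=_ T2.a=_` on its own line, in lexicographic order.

T1.a=0 T1.b=1 T2.a=0
T1.a=0 T1.b=1 T2.a=2
T1.a=0 T1.b=2 T2.a=0
T1.a=0 T1.b=2 T2.a=2
T1.a=2 T1.b=1 T2.a=2
T1.a=2 T1.b=2 T2.a=0
T1.a=2 T1.b=2 T2.a=2

outcome vector order: (T1.a,T1.b,T2.a)
|SC outcomes| = 7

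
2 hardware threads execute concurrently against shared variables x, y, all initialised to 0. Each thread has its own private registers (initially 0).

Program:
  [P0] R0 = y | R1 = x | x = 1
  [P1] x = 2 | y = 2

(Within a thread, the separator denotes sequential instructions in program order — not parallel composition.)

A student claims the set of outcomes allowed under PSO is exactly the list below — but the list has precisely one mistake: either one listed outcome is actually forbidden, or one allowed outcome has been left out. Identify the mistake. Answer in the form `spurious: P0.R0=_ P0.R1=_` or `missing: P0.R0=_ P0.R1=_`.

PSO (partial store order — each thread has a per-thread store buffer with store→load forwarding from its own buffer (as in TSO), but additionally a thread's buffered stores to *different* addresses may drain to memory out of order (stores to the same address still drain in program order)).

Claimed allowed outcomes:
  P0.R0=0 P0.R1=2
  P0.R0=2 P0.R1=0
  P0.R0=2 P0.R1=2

missing: P0.R0=0 P0.R1=0

outcome vector order: (P0.R0,P0.R1)
PSO (4): 0/0 0/2 2/0 2/2
PSO∖claimed = {0/0}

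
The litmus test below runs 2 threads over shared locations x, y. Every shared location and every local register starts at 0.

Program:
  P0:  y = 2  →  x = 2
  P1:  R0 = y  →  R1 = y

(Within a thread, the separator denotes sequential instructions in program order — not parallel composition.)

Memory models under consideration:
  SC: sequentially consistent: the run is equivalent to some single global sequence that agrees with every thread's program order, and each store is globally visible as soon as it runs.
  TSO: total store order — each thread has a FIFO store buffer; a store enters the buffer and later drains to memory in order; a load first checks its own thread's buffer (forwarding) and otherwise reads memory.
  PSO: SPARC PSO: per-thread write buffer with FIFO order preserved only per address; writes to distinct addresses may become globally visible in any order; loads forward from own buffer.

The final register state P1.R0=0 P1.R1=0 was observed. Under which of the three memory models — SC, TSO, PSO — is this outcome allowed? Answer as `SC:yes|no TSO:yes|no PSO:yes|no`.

SC:yes TSO:yes PSO:yes

outcome vector order: (P1.R0,P1.R1)
SC (3): <0 0> <0 2> <2 2>
TSO (3): <0 0> <0 2> <2 2>
PSO (3): <0 0> <0 2> <2 2>
target <0 0> ∈ {SC,TSO,PSO}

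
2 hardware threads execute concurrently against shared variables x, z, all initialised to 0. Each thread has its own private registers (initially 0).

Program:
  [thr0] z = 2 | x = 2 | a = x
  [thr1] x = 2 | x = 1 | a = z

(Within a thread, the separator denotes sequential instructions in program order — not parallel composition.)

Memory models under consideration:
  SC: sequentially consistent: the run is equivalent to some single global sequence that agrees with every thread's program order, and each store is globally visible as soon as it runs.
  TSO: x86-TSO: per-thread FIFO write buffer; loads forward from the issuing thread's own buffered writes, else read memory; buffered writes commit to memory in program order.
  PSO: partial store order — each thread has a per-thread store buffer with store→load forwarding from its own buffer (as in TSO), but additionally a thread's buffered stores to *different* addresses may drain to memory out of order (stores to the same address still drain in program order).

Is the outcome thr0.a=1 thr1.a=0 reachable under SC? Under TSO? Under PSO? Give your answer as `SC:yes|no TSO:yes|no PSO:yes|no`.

SC:no TSO:yes PSO:yes

outcome vector order: (thr0.a,thr1.a)
[SC] allowed = {(1,2); (2,0); (2,2)}
[TSO] allowed = {(1,0); (1,2); (2,0); (2,2)}
[PSO] allowed = {(1,0); (1,2); (2,0); (2,2)}
target (1,0) ∈ {TSO,PSO}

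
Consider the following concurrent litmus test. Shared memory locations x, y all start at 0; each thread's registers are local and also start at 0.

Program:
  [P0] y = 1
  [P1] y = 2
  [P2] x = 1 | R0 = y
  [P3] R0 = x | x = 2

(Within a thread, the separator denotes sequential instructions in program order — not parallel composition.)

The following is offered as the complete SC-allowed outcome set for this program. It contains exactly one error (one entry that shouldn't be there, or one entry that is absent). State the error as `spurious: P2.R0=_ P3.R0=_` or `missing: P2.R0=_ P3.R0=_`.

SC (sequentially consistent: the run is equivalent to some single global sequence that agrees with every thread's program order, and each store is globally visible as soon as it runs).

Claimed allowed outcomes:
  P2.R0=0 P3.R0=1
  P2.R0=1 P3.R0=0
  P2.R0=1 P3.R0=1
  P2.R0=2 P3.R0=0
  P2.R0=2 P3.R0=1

outcome vector order: (P2.R0,P3.R0)
SC: 6 outcomes — {(0,0); (0,1); (1,0); (1,1); (2,0); (2,1)}
SC∖claimed = {(0,0)}

missing: P2.R0=0 P3.R0=0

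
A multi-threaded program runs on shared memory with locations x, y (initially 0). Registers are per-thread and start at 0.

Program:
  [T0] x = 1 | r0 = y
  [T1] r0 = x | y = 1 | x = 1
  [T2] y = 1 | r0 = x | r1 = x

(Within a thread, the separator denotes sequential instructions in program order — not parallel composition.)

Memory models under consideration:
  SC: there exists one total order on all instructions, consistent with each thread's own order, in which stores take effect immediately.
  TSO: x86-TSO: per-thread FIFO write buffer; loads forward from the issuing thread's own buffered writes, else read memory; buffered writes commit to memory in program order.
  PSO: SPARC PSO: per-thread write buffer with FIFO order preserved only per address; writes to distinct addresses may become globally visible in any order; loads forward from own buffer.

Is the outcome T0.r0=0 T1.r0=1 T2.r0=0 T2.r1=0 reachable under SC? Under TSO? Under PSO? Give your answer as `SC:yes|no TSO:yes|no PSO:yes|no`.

outcome vector order: (T0.r0,T1.r0,T2.r0,T2.r1)
SC: 8 outcomes — {0/0/1/1, 0/1/1/1, 1/0/0/0, 1/0/0/1, 1/0/1/1, 1/1/0/0, 1/1/0/1, 1/1/1/1}
TSO: 12 outcomes — {0/0/0/0, 0/0/0/1, 0/0/1/1, 0/1/0/0, 0/1/0/1, 0/1/1/1, 1/0/0/0, 1/0/0/1, 1/0/1/1, 1/1/0/0, 1/1/0/1, 1/1/1/1}
PSO: 12 outcomes — {0/0/0/0, 0/0/0/1, 0/0/1/1, 0/1/0/0, 0/1/0/1, 0/1/1/1, 1/0/0/0, 1/0/0/1, 1/0/1/1, 1/1/0/0, 1/1/0/1, 1/1/1/1}
target 0/1/0/0 ∈ {TSO,PSO}

SC:no TSO:yes PSO:yes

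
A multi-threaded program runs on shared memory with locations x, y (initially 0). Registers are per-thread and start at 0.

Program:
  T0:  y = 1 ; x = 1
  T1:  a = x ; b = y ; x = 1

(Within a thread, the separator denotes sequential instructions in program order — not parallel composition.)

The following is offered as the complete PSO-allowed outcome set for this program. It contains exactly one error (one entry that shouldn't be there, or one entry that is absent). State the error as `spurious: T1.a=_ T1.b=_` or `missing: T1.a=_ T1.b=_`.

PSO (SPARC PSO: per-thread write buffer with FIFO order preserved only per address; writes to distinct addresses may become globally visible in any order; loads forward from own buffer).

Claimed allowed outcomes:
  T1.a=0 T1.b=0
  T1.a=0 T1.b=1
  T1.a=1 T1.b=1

missing: T1.a=1 T1.b=0

outcome vector order: (T1.a,T1.b)
[PSO] allowed = {0/0, 0/1, 1/0, 1/1}
PSO∖claimed = {1/0}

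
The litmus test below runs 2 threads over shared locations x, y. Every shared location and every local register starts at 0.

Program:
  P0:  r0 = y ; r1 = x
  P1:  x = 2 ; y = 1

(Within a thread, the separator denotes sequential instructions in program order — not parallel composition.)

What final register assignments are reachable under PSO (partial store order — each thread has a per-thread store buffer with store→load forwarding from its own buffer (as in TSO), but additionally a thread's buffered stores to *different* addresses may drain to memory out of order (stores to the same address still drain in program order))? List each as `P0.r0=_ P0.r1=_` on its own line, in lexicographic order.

P0.r0=0 P0.r1=0
P0.r0=0 P0.r1=2
P0.r0=1 P0.r1=0
P0.r0=1 P0.r1=2

outcome vector order: (P0.r0,P0.r1)
|PSO outcomes| = 4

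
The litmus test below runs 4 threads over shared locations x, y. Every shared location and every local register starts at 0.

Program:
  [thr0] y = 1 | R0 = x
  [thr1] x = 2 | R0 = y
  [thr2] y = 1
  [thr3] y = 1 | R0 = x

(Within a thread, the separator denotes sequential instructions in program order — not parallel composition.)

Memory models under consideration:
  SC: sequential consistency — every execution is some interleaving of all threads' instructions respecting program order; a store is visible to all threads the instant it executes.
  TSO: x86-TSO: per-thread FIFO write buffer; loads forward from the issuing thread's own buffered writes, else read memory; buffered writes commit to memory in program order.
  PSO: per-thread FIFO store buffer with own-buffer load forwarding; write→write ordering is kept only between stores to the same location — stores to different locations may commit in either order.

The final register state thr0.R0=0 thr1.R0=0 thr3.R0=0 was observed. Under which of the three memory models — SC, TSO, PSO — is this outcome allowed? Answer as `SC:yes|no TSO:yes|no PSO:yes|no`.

SC:no TSO:yes PSO:yes

outcome vector order: (thr0.R0,thr1.R0,thr3.R0)
SC (5): (0,1,0); (0,1,2); (2,0,2); (2,1,0); (2,1,2)
TSO (8): (0,0,0); (0,0,2); (0,1,0); (0,1,2); (2,0,0); (2,0,2); (2,1,0); (2,1,2)
PSO (8): (0,0,0); (0,0,2); (0,1,0); (0,1,2); (2,0,0); (2,0,2); (2,1,0); (2,1,2)
target (0,0,0) ∈ {TSO,PSO}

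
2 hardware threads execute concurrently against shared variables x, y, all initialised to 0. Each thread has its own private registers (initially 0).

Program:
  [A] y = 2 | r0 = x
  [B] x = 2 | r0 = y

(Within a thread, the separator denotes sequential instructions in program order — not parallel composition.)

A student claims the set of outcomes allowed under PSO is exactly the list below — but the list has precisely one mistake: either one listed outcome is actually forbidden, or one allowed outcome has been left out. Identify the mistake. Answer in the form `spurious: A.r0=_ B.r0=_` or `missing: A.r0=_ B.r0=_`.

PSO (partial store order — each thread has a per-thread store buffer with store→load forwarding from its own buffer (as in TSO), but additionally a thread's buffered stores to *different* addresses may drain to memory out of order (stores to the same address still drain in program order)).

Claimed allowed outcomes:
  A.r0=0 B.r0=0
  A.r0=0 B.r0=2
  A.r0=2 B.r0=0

missing: A.r0=2 B.r0=2

outcome vector order: (A.r0,B.r0)
under PSO → <0 0> <0 2> <2 0> <2 2>
PSO∖claimed = {<2 2>}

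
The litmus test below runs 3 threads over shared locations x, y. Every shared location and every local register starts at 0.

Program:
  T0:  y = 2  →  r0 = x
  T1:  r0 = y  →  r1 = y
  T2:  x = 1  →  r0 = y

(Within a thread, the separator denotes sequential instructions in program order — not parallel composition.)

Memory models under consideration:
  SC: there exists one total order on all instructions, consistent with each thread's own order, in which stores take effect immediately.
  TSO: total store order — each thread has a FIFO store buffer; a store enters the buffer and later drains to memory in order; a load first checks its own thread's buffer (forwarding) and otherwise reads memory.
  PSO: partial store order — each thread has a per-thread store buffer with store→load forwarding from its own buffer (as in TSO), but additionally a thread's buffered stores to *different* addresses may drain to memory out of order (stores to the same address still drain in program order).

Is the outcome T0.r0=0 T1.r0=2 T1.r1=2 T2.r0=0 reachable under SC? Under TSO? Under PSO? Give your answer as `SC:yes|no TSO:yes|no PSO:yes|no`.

outcome vector order: (T0.r0,T1.r0,T1.r1,T2.r0)
[SC] allowed = {0002; 0022; 0222; 1000; 1002; 1020; 1022; 1220; 1222}
[TSO] allowed = {0000; 0002; 0020; 0022; 0220; 0222; 1000; 1002; 1020; 1022; 1220; 1222}
[PSO] allowed = {0000; 0002; 0020; 0022; 0220; 0222; 1000; 1002; 1020; 1022; 1220; 1222}
target 0220 ∈ {TSO,PSO}

SC:no TSO:yes PSO:yes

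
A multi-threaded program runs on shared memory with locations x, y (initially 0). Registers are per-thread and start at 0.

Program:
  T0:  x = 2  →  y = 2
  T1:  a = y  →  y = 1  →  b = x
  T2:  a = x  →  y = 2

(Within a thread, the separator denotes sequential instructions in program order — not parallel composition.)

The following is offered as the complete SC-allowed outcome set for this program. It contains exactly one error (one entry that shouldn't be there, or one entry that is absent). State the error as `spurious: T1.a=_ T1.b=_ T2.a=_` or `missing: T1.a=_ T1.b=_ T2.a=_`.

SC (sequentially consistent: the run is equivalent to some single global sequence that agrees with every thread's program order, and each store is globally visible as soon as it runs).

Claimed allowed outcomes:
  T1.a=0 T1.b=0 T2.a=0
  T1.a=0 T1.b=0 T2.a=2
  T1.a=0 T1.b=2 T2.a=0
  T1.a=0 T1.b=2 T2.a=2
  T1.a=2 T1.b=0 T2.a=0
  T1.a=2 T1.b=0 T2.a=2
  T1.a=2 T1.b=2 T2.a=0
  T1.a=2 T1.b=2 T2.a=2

outcome vector order: (T1.a,T1.b,T2.a)
under SC → <0 0 0>; <0 0 2>; <0 2 0>; <0 2 2>; <2 0 0>; <2 2 0>; <2 2 2>
claimed∖SC = {<2 0 2>}

spurious: T1.a=2 T1.b=0 T2.a=2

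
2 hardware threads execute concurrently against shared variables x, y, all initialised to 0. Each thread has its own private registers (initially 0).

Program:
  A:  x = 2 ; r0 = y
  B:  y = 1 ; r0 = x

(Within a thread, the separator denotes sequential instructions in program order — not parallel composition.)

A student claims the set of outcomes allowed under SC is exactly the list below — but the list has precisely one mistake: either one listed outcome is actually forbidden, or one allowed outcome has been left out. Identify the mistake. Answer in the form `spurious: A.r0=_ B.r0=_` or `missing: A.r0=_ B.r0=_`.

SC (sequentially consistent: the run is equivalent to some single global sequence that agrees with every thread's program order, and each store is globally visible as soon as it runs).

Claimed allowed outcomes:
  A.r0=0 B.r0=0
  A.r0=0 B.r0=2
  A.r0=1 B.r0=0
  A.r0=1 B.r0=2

outcome vector order: (A.r0,B.r0)
under SC → (0,2) (1,0) (1,2)
claimed∖SC = {(0,0)}

spurious: A.r0=0 B.r0=0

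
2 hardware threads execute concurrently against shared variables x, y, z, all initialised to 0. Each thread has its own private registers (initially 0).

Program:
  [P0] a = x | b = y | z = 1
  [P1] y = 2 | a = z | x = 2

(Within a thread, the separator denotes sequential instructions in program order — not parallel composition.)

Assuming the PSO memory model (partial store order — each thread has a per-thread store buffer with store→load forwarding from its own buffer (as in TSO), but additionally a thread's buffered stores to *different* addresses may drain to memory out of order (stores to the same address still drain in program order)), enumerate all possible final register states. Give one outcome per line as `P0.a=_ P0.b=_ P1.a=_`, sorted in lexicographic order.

P0.a=0 P0.b=0 P1.a=0
P0.a=0 P0.b=0 P1.a=1
P0.a=0 P0.b=2 P1.a=0
P0.a=0 P0.b=2 P1.a=1
P0.a=2 P0.b=0 P1.a=0
P0.a=2 P0.b=2 P1.a=0

outcome vector order: (P0.a,P0.b,P1.a)
|PSO outcomes| = 6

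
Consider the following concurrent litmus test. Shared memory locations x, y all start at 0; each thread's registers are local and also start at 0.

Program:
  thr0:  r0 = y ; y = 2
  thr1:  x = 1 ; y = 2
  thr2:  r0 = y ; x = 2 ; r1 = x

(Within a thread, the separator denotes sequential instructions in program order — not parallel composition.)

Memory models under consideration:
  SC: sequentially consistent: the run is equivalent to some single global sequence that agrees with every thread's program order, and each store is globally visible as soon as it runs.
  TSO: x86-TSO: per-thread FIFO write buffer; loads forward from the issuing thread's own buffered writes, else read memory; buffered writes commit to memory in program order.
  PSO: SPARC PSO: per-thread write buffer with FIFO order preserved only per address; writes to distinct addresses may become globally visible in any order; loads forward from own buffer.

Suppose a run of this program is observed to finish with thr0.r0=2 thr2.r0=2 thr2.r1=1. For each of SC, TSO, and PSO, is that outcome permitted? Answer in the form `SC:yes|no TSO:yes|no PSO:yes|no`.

SC:no TSO:no PSO:yes

outcome vector order: (thr0.r0,thr2.r0,thr2.r1)
[SC] allowed = {(0,0,1); (0,0,2); (0,2,1); (0,2,2); (2,0,1); (2,0,2); (2,2,2)}
[TSO] allowed = {(0,0,1); (0,0,2); (0,2,1); (0,2,2); (2,0,1); (2,0,2); (2,2,2)}
[PSO] allowed = {(0,0,1); (0,0,2); (0,2,1); (0,2,2); (2,0,1); (2,0,2); (2,2,1); (2,2,2)}
target (2,2,1) ∈ {PSO}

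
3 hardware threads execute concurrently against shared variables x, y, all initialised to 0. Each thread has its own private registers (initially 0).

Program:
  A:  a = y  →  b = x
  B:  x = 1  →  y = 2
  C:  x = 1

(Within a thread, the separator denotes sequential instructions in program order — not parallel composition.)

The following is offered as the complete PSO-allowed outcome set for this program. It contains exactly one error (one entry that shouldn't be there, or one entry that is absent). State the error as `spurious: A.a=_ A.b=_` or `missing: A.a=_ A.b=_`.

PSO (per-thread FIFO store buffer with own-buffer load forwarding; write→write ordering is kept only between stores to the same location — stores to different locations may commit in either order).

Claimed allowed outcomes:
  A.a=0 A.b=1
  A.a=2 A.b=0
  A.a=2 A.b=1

missing: A.a=0 A.b=0

outcome vector order: (A.a,A.b)
[PSO] allowed = {<0 0>; <0 1>; <2 0>; <2 1>}
PSO∖claimed = {<0 0>}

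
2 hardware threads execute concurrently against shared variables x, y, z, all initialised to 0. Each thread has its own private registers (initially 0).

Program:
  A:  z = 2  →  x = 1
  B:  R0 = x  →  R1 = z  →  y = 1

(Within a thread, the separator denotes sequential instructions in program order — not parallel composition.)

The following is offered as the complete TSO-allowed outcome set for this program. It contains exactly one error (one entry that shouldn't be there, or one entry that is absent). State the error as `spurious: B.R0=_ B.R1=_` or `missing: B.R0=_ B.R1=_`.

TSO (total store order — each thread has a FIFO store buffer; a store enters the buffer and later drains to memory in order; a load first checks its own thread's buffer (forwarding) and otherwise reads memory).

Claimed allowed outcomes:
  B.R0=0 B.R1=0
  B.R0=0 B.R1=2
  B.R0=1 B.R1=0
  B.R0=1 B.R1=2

spurious: B.R0=1 B.R1=0

outcome vector order: (B.R0,B.R1)
TSO: 3 outcomes — {<0 0>, <0 2>, <1 2>}
claimed∖TSO = {<1 0>}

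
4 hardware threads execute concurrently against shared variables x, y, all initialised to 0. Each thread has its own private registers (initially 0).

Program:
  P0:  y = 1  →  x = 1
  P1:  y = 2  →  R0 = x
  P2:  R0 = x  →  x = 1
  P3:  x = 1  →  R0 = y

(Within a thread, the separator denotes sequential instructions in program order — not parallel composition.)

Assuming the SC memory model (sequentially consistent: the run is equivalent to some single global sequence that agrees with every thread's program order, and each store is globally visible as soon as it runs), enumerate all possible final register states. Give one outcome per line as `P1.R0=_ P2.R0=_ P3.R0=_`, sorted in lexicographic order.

outcome vector order: (P1.R0,P2.R0,P3.R0)
|SC outcomes| = 10

P1.R0=0 P2.R0=0 P3.R0=1
P1.R0=0 P2.R0=0 P3.R0=2
P1.R0=0 P2.R0=1 P3.R0=1
P1.R0=0 P2.R0=1 P3.R0=2
P1.R0=1 P2.R0=0 P3.R0=0
P1.R0=1 P2.R0=0 P3.R0=1
P1.R0=1 P2.R0=0 P3.R0=2
P1.R0=1 P2.R0=1 P3.R0=0
P1.R0=1 P2.R0=1 P3.R0=1
P1.R0=1 P2.R0=1 P3.R0=2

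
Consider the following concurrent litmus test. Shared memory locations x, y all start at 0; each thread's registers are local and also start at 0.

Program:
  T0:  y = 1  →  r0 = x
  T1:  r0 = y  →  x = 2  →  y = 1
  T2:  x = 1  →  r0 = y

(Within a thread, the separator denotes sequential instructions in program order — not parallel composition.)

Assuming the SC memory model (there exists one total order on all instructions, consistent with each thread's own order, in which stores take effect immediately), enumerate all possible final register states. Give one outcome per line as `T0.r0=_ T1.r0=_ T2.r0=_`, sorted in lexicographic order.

outcome vector order: (T0.r0,T1.r0,T2.r0)
|SC outcomes| = 10

T0.r0=0 T1.r0=0 T2.r0=1
T0.r0=0 T1.r0=1 T2.r0=1
T0.r0=1 T1.r0=0 T2.r0=0
T0.r0=1 T1.r0=0 T2.r0=1
T0.r0=1 T1.r0=1 T2.r0=0
T0.r0=1 T1.r0=1 T2.r0=1
T0.r0=2 T1.r0=0 T2.r0=0
T0.r0=2 T1.r0=0 T2.r0=1
T0.r0=2 T1.r0=1 T2.r0=0
T0.r0=2 T1.r0=1 T2.r0=1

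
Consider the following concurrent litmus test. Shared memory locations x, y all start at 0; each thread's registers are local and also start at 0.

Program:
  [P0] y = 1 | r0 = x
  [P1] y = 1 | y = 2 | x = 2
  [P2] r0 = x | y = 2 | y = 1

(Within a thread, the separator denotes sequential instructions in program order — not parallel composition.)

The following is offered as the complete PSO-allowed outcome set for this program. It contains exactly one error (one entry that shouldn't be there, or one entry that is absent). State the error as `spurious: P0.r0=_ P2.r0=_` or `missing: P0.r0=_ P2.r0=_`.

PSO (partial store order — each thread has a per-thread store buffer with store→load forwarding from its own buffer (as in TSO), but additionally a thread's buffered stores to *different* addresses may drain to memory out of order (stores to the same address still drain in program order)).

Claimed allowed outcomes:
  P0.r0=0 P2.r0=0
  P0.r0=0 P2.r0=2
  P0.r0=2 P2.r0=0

outcome vector order: (P0.r0,P2.r0)
PSO (4): 00; 02; 20; 22
PSO∖claimed = {22}

missing: P0.r0=2 P2.r0=2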